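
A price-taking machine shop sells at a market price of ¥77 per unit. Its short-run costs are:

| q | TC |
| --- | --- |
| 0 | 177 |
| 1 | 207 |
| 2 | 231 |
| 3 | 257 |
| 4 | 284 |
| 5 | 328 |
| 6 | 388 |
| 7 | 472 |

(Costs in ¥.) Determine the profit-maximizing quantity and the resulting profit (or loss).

q = 6; profit = ¥74

Profit at each row (π = 77q − TC): q=0: -177; q=1: -130; q=2: -77; q=3: -26; q=4: 24; q=5: 57; q=6: 74; q=7: 67.
Profit is maximized at q = 6. AVC there is 211/6 = ¥35.17 ≤ P, so producing beats shutting down (which would give -¥177).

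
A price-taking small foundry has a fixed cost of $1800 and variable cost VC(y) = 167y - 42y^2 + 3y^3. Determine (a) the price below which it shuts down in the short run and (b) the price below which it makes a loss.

Shutdown price = min AVC. AVC = 167 - 42y + 3y^2, with vertex at y = 7 and minimum $20.
ATC = 1800/y + 167 - 42y + 3y^2. Setting dATC/dy = −1800/y^2 − 42 + 6y = 0 gives y = 10 (since 6·10^3 − 42·10^2 = 1800).
min ATC = 1800/10 + 167 − 42·10 + 3·10^2 = $227. That is the break-even price.
For $20 ≤ P < $227 the firm produces at a loss; below $20 it shuts down.

Shutdown price = $20; break-even price = $227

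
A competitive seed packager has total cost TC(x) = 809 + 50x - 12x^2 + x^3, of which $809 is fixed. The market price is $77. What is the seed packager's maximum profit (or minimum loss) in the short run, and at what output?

AVC = 50 - 12x + x^2; min AVC = $14 at x = 6. Since P = $77 ≥ min AVC, the firm produces.
MC = 50 - 24x + 3x^2. Setting P = MC and taking the root on the rising branch gives x* = 9.
TR = 77·9 = 693. TC = 809 + 207 = 1016. Profit = 693 − 1016 = -$323.
By producing, the firm covers all variable cost plus $486 of fixed cost; shutting down would lose the full $809.

Profit = -$323 at x = 9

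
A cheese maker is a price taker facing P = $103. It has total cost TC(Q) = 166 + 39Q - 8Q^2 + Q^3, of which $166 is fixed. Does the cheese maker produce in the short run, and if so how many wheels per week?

Strip out fixed cost: VC = 39Q - 8Q^2 + Q^3. Then AVC = 39 - 8Q + Q^2 and MC = 39 - 16Q + 3Q^2.
The AVC parabola has its vertex at Q = 8/2 = 4, where AVC = 39 - 8·4 + 4^2 = $23.
Because $103 ≥ $23, revenue can cover variable cost; the firm operates.
Solving P = MC: -64 - 16Q + 3Q^2 = 0 ⇒ Q = -8/3 or 8. On the upward-sloping branch, Q* = 8.
Check: AVC at Q = 8 is $39 ≤ P, so revenue covers variable cost.
Profit = P·Q − TC = 103·8 − 478 = $346.

Produce at Q = 8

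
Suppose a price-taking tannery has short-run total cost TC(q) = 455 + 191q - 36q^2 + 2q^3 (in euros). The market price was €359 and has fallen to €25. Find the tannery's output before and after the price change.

Output falls from 14 to 0 (the firm shuts down)

AVC = 191 - 36q + 2q^2, minimized at q = 9 where min AVC = €29. MC = 191 - 72q + 6q^2.
At P = €359 ≥ min AVC, set P = MC on the rising branch: q = 14.
At P = €25 < min AVC = €29, price no longer covers variable cost at any output, so the firm shuts down: q = 0.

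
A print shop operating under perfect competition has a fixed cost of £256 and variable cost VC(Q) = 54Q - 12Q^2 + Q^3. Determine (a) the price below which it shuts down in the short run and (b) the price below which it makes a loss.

Shutdown price = £18; break-even price = £54

AVC = 54 - 12Q + Q^2; minimized at Q = 6, giving min AVC = £18. That is the shutdown price.
ATC = 256/Q + 54 - 12Q + Q^2. Setting dATC/dQ = −256/Q^2 − 12 + 2Q = 0 gives Q = 8 (since 2·8^3 − 12·8^2 = 256).
min ATC = 256/8 + 54 − 12·8 + 8^2 = £54. That is the break-even price.
Between these two prices the firm operates at a loss; above £54 it earns a profit.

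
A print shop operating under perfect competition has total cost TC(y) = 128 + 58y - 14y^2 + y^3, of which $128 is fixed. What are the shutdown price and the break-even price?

Shutdown price = $9; break-even price = $26

Shutdown price = min AVC. AVC = 58 - 14y + y^2, with vertex at y = 7 and minimum $9.
ATC = 128/y + 58 - 14y + y^2. Setting dATC/dy = −128/y^2 − 14 + 2y = 0 gives y = 8 (since 2·8^3 − 14·8^2 = 128).
min ATC = 128/8 + 58 − 14·8 + 8^2 = $26. That is the break-even price.
For $9 ≤ P < $26 the firm produces at a loss; below $9 it shuts down.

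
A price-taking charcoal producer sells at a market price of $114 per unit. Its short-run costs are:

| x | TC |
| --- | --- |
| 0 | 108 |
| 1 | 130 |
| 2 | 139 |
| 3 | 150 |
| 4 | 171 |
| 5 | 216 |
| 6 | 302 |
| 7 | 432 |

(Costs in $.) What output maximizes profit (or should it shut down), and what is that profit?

x = 6; profit = $382

Profit at each row (π = 114x − TC): x=0: -108; x=1: -16; x=2: 89; x=3: 192; x=4: 285; x=5: 354; x=6: 382; x=7: 366.
Profit is maximized at x = 6. AVC there is 194/6 = $32.33 ≤ P, so producing beats shutting down (which would give -$108).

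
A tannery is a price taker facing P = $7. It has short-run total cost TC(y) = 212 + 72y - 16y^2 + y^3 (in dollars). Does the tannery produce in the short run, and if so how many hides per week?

Strip out fixed cost: VC = 72y - 16y^2 + y^3. Then AVC = 72 - 16y + y^2 and MC = 72 - 32y + 3y^2.
AVC hits its minimum where MC = AVC, at y = 8, giving min AVC = 72 - 16·8 + 8^2 = $8.
With P < min AVC ($7 < $8), every unit sold adds to the loss.
The firm minimizes its loss by shutting down and losing only its fixed cost of $212.

Shut down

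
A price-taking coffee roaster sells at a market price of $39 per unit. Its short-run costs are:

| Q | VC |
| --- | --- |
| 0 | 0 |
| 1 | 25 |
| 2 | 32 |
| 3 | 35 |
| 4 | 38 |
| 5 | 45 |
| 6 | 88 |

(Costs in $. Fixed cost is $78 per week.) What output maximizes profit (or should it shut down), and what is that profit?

Profit at each row (π = 39Q − TC): Q=0: -78; Q=1: -64; Q=2: -32; Q=3: 4; Q=4: 40; Q=5: 72; Q=6: 68.
Profit is maximized at Q = 5. AVC there is 45/5 = $9 ≤ P, so producing beats shutting down (which would give -$78).

Q = 5; profit = $72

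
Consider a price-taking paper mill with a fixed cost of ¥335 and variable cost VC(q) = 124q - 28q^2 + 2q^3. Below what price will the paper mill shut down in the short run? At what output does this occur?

The firm shuts down when price falls below the minimum of average variable cost. AVC = VC/q = 124 - 28q + 2q^2.
dAVC/dq = -28 + 4q = 0 gives q = 7. min AVC = 124 - 28·7 + 2·7^2 = 26.
The firm shuts down for any P below ¥26.

¥26 per unit, at q = 7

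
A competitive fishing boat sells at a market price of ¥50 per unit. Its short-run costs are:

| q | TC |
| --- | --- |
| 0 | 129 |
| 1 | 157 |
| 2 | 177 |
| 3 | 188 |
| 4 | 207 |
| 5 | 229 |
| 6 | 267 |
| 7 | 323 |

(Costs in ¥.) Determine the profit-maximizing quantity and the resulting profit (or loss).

Tabulate TR − TC: q=0: -129; q=1: -107; q=2: -77; q=3: -38; q=4: -7; q=5: 21; q=6: 33; q=7: 27.
Profit is maximized at q = 6. AVC there is 138/6 = ¥23 ≤ P, so producing beats shutting down (which would give -¥129).

q = 6; profit = ¥33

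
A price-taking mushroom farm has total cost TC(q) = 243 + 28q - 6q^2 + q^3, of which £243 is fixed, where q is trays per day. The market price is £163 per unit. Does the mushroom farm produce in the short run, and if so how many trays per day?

Produce at q = 9

Variable cost is VC = 28q - 6q^2 + q^3, so AVC = VC/q = 28 - 6q + q^2 and MC = dTC/dq = 28 - 12q + 3q^2.
AVC is minimized where dAVC/dq = -6 + 2q = 0, at q = 3; min AVC = 28 - 6·3 + 3^2 = £19.
Since P = £163 ≥ min AVC = £19, price covers variable cost and the firm should produce.
P = MC gives -135 - 12q + 3q^2 = 0, with roots -5 and 9. Take the larger (rising MC): q* = 9.
Check: AVC at q = 9 is £55 ≤ P, so revenue covers variable cost.
Profit = P·q − TC = 163·9 − 738 = £729.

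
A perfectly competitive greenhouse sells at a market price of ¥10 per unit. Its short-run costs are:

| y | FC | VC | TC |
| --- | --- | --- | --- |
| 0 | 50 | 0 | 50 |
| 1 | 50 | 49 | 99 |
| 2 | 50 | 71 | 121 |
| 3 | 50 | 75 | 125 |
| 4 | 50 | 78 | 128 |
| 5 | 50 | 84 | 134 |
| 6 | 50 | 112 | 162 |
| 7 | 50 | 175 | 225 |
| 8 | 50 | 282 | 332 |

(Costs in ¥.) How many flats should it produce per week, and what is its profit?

Compute π = P·y − TC at each output: y=0: -50; y=1: -89; y=2: -101; y=3: -95; y=4: -88; y=5: -84; y=6: -102; y=7: -155; y=8: -252.
Profit is highest at y = 0. Equivalently, the lowest AVC in the table is 84/5 ≈ ¥16.80 at y = 5, and P = ¥10 falls below it — price never covers variable cost, so the firm shuts down and loses only its fixed cost.

y = 0 (shut down); profit = -¥50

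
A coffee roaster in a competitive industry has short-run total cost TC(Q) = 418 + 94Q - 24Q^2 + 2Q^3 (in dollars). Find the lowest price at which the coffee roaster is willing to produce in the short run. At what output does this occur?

The firm shuts down when price falls below the minimum of average variable cost. AVC = VC/Q = 94 - 24Q + 2Q^2.
dAVC/dQ = -24 + 4Q = 0 gives Q = 6. min AVC = 94 - 24·6 + 2·6^2 = 22.
For P < $22 the firm produces nothing.

$22 per unit, at Q = 6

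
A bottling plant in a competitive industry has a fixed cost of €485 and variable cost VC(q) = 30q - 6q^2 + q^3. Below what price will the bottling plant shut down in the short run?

€21 per unit

The firm shuts down when price falls below the minimum of average variable cost. AVC = VC/q = 30 - 6q + q^2.
At the minimum of AVC, MC = AVC. MC = 30 - 12q + 3q^2; setting MC = AVC gives 2q^2 - 6q = 0, so q = 3. min AVC = 21.
For P < €21 the firm produces nothing.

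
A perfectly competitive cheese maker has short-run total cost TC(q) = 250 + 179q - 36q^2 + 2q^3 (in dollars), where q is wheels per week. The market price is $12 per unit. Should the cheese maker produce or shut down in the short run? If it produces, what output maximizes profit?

Shut down

Variable cost is VC = 179q - 36q^2 + 2q^3, so AVC = VC/q = 179 - 36q + 2q^2 and MC = dTC/dq = 179 - 72q + 6q^2.
The AVC parabola has its vertex at q = 36/4 = 9, where AVC = 179 - 36·9 + 2·9^2 = $17.
With P < min AVC ($12 < $17), every unit sold adds to the loss.
Best response: produce nothing and absorb the $250 fixed cost.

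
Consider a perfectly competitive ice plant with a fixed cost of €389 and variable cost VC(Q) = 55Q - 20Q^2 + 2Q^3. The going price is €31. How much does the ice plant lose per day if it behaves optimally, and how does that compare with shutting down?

AVC = 55 - 20Q + 2Q^2; min AVC = €5 at Q = 5. Since P = €31 ≥ min AVC, the firm produces.
With MC = 55 - 40Q + 6Q^2, P = MC on the upward-sloping part at Q* = 6.
TR = 31·6 = 186. TC = 389 + 42 = 431. Profit = 186 − 431 = -€245.
By producing, the firm covers all variable cost plus €144 of fixed cost; shutting down would lose the full €389.

Profit = -€245 at Q = 6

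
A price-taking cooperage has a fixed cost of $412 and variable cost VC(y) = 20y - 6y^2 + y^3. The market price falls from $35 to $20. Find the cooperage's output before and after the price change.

AVC = 20 - 6y + y^2, minimized at y = 3 where min AVC = $11. MC = 20 - 12y + 3y^2.
At P = $35 ≥ min AVC, set P = MC on the rising branch: y = 5.
At P = $20 ≥ min AVC, set P = MC: y = 4. The firm stays open but cuts output.

Output falls from 5 to 4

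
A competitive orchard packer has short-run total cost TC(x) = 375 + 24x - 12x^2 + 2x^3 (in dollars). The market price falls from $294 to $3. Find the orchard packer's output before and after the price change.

MC = 24 - 24x + 6x^2; the shutdown threshold is min AVC = $6 (at x = 3).
At P = $294 ≥ min AVC, set P = MC on the rising branch: x = 9.
At P = $3 < min AVC = $6, price no longer covers variable cost at any output, so the firm shuts down: x = 0.

Output falls from 9 to 0 (the firm shuts down)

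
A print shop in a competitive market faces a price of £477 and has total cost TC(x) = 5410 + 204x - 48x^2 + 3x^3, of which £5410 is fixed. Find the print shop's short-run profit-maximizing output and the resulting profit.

AVC = 204 - 48x + 3x^2; min AVC = £12 at x = 8. Since P = £477 ≥ min AVC, the firm produces.
With MC = 204 - 96x + 9x^2, P = MC on the upward-sloping part at x* = 13.
TR = 477·13 = 6201. TC = 5410 + 1131 = 6541. Profit = 6201 − 6541 = -£340.
That loss of £340 beats the £5410 the firm would lose by shutting down; producing recovers £5070 of fixed cost.

Profit = -£340 at x = 13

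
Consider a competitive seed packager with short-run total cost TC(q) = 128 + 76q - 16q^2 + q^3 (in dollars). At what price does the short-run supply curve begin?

$12 per unit

The firm shuts down when price falls below the minimum of average variable cost. AVC = VC/q = 76 - 16q + q^2.
dAVC/dq = -16 + 2q = 0 gives q = 8. min AVC = 76 - 16·8 + 8^2 = 12.
So the shutdown price is $12.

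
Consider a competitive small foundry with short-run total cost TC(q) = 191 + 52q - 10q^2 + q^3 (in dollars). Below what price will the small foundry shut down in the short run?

$27 per unit

The firm shuts down when price falls below the minimum of average variable cost. AVC = VC/q = 52 - 10q + q^2.
dAVC/dq = -10 + 2q = 0 gives q = 5. min AVC = 52 - 10·5 + 5^2 = 27.
So the shutdown price is $27.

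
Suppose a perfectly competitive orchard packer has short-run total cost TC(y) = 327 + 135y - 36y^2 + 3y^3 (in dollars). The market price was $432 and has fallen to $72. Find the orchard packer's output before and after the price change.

Output falls from 11 to 7

MC = 135 - 72y + 9y^2; the shutdown threshold is min AVC = $27 (at y = 6).
With P = $432 above the shutdown price, P = MC gives y = 11.
At P = $72 ≥ min AVC, set P = MC: y = 7. The firm stays open but cuts output.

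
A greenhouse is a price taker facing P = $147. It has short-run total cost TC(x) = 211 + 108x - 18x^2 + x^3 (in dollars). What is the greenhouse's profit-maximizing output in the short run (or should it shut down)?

From TC, MC = TC'(x) = 108 - 36x + 3x^2 and AVC = VC/x = 108 - 18x + x^2.
AVC hits its minimum where MC = AVC, at x = 9, giving min AVC = 108 - 18·9 + 9^2 = $27.
P = $147 exceeds min AVC = $27, so the firm stays open.
Solving P = MC: -39 - 36x + 3x^2 = 0 ⇒ x = -1 or 13. On the upward-sloping branch, x* = 13.
Check: AVC at x = 13 is $43 ≤ P, so revenue covers variable cost.
Profit = P·x − TC = 147·13 − 770 = $1141.

Produce at x = 13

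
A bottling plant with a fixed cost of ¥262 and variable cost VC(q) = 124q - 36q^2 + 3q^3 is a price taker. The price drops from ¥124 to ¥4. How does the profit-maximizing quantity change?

Output falls from 8 to 0 (the firm shuts down)

MC = 124 - 72q + 9q^2; the shutdown threshold is min AVC = ¥16 (at q = 6).
At P = ¥124 ≥ min AVC, set P = MC on the rising branch: q = 8.
At P = ¥4 < min AVC = ¥16, price no longer covers variable cost at any output, so the firm shuts down: q = 0.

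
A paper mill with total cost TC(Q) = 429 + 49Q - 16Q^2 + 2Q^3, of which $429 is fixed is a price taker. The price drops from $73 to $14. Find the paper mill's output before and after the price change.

Output falls from 6 to 0 (the firm shuts down)

AVC = 49 - 16Q + 2Q^2, minimized at Q = 4 where min AVC = $17. MC = 49 - 32Q + 6Q^2.
At P = $73 ≥ min AVC, set P = MC on the rising branch: Q = 6.
At P = $14 < min AVC = $17, price no longer covers variable cost at any output, so the firm shuts down: Q = 0.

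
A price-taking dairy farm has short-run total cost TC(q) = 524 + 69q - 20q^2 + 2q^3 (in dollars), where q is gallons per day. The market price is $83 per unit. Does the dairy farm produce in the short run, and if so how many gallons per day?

Strip out fixed cost: VC = 69q - 20q^2 + 2q^3. Then AVC = 69 - 20q + 2q^2 and MC = 69 - 40q + 6q^2.
AVC hits its minimum where MC = AVC, at q = 5, giving min AVC = 69 - 20·5 + 2·5^2 = $19.
Because $83 ≥ $19, revenue can cover variable cost; the firm operates.
Solving P = MC: -14 - 40q + 6q^2 = 0 ⇒ q = -1/3 or 7. On the upward-sloping branch, q* = 7.
Check: AVC at q = 7 is $27 ≤ P, so revenue covers variable cost.
Profit = P·q − TC = 83·7 − 713 = -$132, a loss, but smaller than the $524 fixed cost the firm would lose by shutting down.

Produce at q = 7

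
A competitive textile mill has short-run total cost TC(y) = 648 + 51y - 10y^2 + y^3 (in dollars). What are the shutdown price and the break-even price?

Shutdown price = $26; break-even price = $114

AVC = 51 - 10y + y^2; minimized at y = 5, giving min AVC = $26. That is the shutdown price.
ATC = 648/y + 51 - 10y + y^2. Setting dATC/dy = −648/y^2 − 10 + 2y = 0 gives y = 9 (since 2·9^3 − 10·9^2 = 648).
min ATC = 648/9 + 51 − 10·9 + 9^2 = $114. That is the break-even price.
For $26 ≤ P < $114 the firm produces at a loss; below $26 it shuts down.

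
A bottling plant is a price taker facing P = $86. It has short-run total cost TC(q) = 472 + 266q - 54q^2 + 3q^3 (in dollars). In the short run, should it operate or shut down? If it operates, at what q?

Strip out fixed cost: VC = 266q - 54q^2 + 3q^3. Then AVC = 266 - 54q + 3q^2 and MC = 266 - 108q + 9q^2.
AVC hits its minimum where MC = AVC, at q = 9, giving min AVC = 266 - 54·9 + 3·9^2 = $23.
Because $86 ≥ $23, revenue can cover variable cost; the firm operates.
Set P = MC: 86 = 266 - 108q + 9q^2 → 180 - 108q + 9q^2 = 0. The roots are q = 2 and q = 10; the profit-maximizing output is on the rising part of MC, so q* = 10.
Check: AVC at q = 10 is $26 ≤ P, so revenue covers variable cost.
Profit = P·q − TC = 86·10 − 732 = $128.

Produce at q = 10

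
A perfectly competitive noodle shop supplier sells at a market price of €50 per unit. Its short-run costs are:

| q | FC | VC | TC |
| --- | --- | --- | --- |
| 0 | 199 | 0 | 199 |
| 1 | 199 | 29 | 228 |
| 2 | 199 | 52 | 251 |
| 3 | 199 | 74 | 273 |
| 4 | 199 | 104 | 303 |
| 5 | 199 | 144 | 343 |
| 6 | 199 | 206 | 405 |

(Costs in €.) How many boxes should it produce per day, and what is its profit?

Compute π = P·q − TC at each output: q=0: -199; q=1: -178; q=2: -151; q=3: -123; q=4: -103; q=5: -93; q=6: -105.
Profit is maximized at q = 5. AVC there is 144/5 = €28.80 ≤ P, so producing beats shutting down (which would give -€199).

q = 5; profit = -€93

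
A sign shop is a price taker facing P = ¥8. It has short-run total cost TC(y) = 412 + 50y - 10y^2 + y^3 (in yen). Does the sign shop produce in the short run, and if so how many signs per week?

Shut down

Strip out fixed cost: VC = 50y - 10y^2 + y^3. Then AVC = 50 - 10y + y^2 and MC = 50 - 20y + 3y^2.
AVC is minimized where dAVC/dy = -10 + 2y = 0, at y = 5; min AVC = 50 - 10·5 + 5^2 = ¥25.
With P < min AVC (¥8 < ¥25), every unit sold adds to the loss.
The firm minimizes its loss by shutting down and losing only its fixed cost of ¥412.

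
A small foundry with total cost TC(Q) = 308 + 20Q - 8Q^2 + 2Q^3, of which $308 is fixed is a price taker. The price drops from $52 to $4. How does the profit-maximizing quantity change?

Output falls from 4 to 0 (the firm shuts down)

MC = 20 - 16Q + 6Q^2; the shutdown threshold is min AVC = $12 (at Q = 2).
At P = $52 ≥ min AVC, set P = MC on the rising branch: Q = 4.
At P = $4 < min AVC = $12, price no longer covers variable cost at any output, so the firm shuts down: Q = 0.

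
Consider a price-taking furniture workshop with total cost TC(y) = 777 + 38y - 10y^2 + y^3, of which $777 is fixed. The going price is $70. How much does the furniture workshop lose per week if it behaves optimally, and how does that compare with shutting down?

Profit = -$393 at y = 8

AVC = 38 - 10y + y^2; min AVC = $13 at y = 5. Since P = $70 ≥ min AVC, the firm produces.
With MC = 38 - 20y + 3y^2, P = MC on the upward-sloping part at y* = 8.
TR = 70·8 = 560. TC = 777 + 176 = 953. Profit = 560 − 953 = -$393.
By producing, the firm covers all variable cost plus $384 of fixed cost; shutting down would lose the full $777.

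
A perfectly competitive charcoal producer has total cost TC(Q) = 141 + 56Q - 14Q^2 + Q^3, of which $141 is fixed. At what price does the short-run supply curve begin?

Short-run supply begins at min AVC. From VC = 56Q - 14Q^2 + Q^3, AVC = 56 - 14Q + Q^2.
At the minimum of AVC, MC = AVC. MC = 56 - 28Q + 3Q^2; setting MC = AVC gives 2Q^2 - 14Q = 0, so Q = 7. min AVC = 7.
For P < $7 the firm produces nothing.

$7 per unit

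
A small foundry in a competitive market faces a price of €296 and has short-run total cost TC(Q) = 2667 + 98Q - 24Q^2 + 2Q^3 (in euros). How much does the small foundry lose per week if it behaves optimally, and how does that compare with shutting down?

Profit = -€247 at Q = 11

AVC = 98 - 24Q + 2Q^2; min AVC = €26 at Q = 6. Since P = €296 ≥ min AVC, the firm produces.
With MC = 98 - 48Q + 6Q^2, P = MC on the upward-sloping part at Q* = 11.
TR = 296·11 = 3256. TC = 2667 + 836 = 3503. Profit = 3256 − 3503 = -€247.
Shutting down would mean losing the fixed cost of €2667, so operating at a loss of €247 is better by €2420.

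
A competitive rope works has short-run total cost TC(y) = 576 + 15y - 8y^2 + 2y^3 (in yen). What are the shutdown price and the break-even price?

Shutdown price = ¥7; break-even price = ¥135

AVC = 15 - 8y + 2y^2; minimized at y = 2, giving min AVC = ¥7. That is the shutdown price.
ATC = 576/y + 15 - 8y + 2y^2. Setting dATC/dy = −576/y^2 − 8 + 4y = 0 gives y = 6 (since 4·6^3 − 8·6^2 = 576).
min ATC = 576/6 + 15 − 8·6 + 2·6^2 = ¥135. That is the break-even price.
For ¥7 ≤ P < ¥135 the firm produces at a loss; below ¥7 it shuts down.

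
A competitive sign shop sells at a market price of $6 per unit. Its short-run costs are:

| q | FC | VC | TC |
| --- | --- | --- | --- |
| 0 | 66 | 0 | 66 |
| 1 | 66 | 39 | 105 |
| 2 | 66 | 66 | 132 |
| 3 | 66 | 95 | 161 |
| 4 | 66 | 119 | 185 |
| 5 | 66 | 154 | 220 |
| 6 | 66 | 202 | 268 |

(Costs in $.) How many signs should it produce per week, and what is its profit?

q = 0 (shut down); profit = -$66

Compute π = P·q − TC at each output: q=0: -66; q=1: -99; q=2: -120; q=3: -143; q=4: -161; q=5: -190; q=6: -232.
Profit is highest at q = 0. Equivalently, the lowest AVC in the table is 119/4 ≈ $29.75 at q = 4, and P = $6 falls below it — price never covers variable cost, so the firm shuts down and loses only its fixed cost.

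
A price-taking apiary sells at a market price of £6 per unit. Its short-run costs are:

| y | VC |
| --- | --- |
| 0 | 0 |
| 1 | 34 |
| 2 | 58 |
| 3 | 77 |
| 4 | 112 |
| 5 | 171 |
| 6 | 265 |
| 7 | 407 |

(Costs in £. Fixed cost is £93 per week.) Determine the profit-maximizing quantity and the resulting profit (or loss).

Compute π = P·y − TC at each output: y=0: -93; y=1: -121; y=2: -139; y=3: -152; y=4: -181; y=5: -234; y=6: -322; y=7: -458.
Profit is highest at y = 0. Equivalently, the lowest AVC in the table is 77/3 ≈ £25.67 at y = 3, and P = £6 falls below it — price never covers variable cost, so the firm shuts down and loses only its fixed cost.

y = 0 (shut down); profit = -£93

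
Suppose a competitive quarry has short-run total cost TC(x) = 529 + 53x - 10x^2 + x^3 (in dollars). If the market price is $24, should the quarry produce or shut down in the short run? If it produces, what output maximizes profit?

Shut down

From TC, MC = TC'(x) = 53 - 20x + 3x^2 and AVC = VC/x = 53 - 10x + x^2.
The AVC parabola has its vertex at x = 10/2 = 5, where AVC = 53 - 10·5 + 5^2 = $28.
With P < min AVC ($24 < $28), every unit sold adds to the loss.
Shutting down limits the loss to fixed cost, $529.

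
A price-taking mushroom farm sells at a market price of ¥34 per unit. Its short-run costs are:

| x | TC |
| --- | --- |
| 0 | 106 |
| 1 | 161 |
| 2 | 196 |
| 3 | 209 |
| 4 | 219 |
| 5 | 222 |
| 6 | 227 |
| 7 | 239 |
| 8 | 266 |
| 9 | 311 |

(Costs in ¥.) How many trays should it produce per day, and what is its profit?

x = 8; profit = ¥6

Profit at each row (π = 34x − TC): x=0: -106; x=1: -127; x=2: -128; x=3: -107; x=4: -83; x=5: -52; x=6: -23; x=7: -1; x=8: 6; x=9: -5.
Profit is maximized at x = 8. AVC there is 160/8 = ¥20 ≤ P, so producing beats shutting down (which would give -¥106).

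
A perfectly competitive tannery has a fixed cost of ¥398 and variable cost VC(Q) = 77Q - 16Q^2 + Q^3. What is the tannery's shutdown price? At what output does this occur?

The firm shuts down when price falls below the minimum of average variable cost. AVC = VC/Q = 77 - 16Q + Q^2.
dAVC/dQ = -16 + 2Q = 0 gives Q = 8. min AVC = 77 - 16·8 + 8^2 = 13.
So the shutdown price is ¥13.

¥13 per unit, at Q = 8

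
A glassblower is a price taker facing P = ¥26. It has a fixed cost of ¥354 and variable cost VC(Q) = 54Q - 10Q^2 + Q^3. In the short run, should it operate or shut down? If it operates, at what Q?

From TC, MC = TC'(Q) = 54 - 20Q + 3Q^2 and AVC = VC/Q = 54 - 10Q + Q^2.
AVC is minimized where dAVC/dQ = -10 + 2Q = 0, at Q = 5; min AVC = 54 - 10·5 + 5^2 = ¥29.
Since P = ¥26 < min AVC = ¥29, price fails to cover variable cost at any output.
Best response: produce nothing and absorb the ¥354 fixed cost.

Shut down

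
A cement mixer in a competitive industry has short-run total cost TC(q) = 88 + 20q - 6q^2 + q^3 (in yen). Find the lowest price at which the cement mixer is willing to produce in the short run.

¥11 per unit

The firm shuts down when price falls below the minimum of average variable cost. AVC = VC/q = 20 - 6q + q^2.
At the minimum of AVC, MC = AVC. MC = 20 - 12q + 3q^2; setting MC = AVC gives 2q^2 - 6q = 0, so q = 3. min AVC = 11.
For P < ¥11 the firm produces nothing.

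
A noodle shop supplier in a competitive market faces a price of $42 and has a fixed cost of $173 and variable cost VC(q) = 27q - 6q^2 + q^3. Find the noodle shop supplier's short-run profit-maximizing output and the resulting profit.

Profit = -$73 at q = 5

AVC = 27 - 6q + q^2; min AVC = $18 at q = 3. Since P = $42 ≥ min AVC, the firm produces.
With MC = 27 - 12q + 3q^2, P = MC on the upward-sloping part at q* = 5.
TR = 42·5 = 210. TC = 173 + 110 = 283. Profit = 210 − 283 = -$73.
By producing, the firm covers all variable cost plus $100 of fixed cost; shutting down would lose the full $173.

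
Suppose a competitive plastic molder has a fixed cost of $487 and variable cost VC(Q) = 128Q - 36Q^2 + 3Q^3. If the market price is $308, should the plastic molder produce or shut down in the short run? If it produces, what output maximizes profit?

Produce at Q = 10

Strip out fixed cost: VC = 128Q - 36Q^2 + 3Q^3. Then AVC = 128 - 36Q + 3Q^2 and MC = 128 - 72Q + 9Q^2.
The AVC parabola has its vertex at Q = 36/6 = 6, where AVC = 128 - 36·6 + 3·6^2 = $20.
P = $308 exceeds min AVC = $20, so the firm stays open.
P = MC gives -180 - 72Q + 9Q^2 = 0, with roots -2 and 10. Take the larger (rising MC): Q* = 10.
Check: AVC at Q = 10 is $68 ≤ P, so revenue covers variable cost.
Profit = P·Q − TC = 308·10 − 1167 = $1913.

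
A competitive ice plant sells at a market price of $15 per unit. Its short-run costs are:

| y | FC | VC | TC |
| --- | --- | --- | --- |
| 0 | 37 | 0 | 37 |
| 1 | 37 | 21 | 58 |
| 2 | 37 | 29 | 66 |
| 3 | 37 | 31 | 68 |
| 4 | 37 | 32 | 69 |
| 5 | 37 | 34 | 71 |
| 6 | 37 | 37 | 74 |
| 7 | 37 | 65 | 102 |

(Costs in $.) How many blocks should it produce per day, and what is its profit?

y = 6; profit = $16

Profit at each row (π = 15y − TC): y=0: -37; y=1: -43; y=2: -36; y=3: -23; y=4: -9; y=5: 4; y=6: 16; y=7: 3.
Profit is maximized at y = 6. AVC there is 37/6 = $6.17 ≤ P, so producing beats shutting down (which would give -$37).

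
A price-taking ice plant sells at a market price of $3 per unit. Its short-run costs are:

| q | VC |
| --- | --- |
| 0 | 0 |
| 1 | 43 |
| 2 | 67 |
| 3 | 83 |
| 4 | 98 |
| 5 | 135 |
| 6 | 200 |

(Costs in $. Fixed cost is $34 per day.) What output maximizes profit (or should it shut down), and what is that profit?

Compute π = P·q − TC at each output: q=0: -34; q=1: -74; q=2: -95; q=3: -108; q=4: -120; q=5: -154; q=6: -216.
Profit is highest at q = 0. Equivalently, the lowest AVC in the table is 98/4 ≈ $24.50 at q = 4, and P = $3 falls below it — price never covers variable cost, so the firm shuts down and loses only its fixed cost.

q = 0 (shut down); profit = -$34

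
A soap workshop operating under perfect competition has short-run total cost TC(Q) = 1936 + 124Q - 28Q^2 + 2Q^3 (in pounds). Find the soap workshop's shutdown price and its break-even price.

Shutdown price = min AVC. AVC = 124 - 28Q + 2Q^2, with vertex at Q = 7 and minimum £26.
ATC = 1936/Q + 124 - 28Q + 2Q^2. Setting dATC/dQ = −1936/Q^2 − 28 + 4Q = 0 gives Q = 11 (since 4·11^3 − 28·11^2 = 1936).
min ATC = 1936/11 + 124 − 28·11 + 2·11^2 = £234. That is the break-even price.
For £26 ≤ P < £234 the firm produces at a loss; below £26 it shuts down.

Shutdown price = £26; break-even price = £234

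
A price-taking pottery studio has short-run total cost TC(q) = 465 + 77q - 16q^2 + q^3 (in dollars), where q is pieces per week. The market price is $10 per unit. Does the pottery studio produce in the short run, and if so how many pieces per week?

Shut down

From TC, MC = TC'(q) = 77 - 32q + 3q^2 and AVC = VC/q = 77 - 16q + q^2.
AVC is minimized where dAVC/dq = -16 + 2q = 0, at q = 8; min AVC = 77 - 16·8 + 8^2 = $13.
P = $10 lies below min AVC = $13; no output level covers variable cost.
Shutting down limits the loss to fixed cost, $465.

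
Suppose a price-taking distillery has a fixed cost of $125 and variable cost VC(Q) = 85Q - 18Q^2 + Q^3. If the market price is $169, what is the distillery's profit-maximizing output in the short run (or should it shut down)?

Produce at Q = 14

From TC, MC = TC'(Q) = 85 - 36Q + 3Q^2 and AVC = VC/Q = 85 - 18Q + Q^2.
AVC hits its minimum where MC = AVC, at Q = 9, giving min AVC = 85 - 18·9 + 9^2 = $4.
P = $169 exceeds min AVC = $4, so the firm stays open.
P = MC gives -84 - 36Q + 3Q^2 = 0, with roots -2 and 14. Take the larger (rising MC): Q* = 14.
Check: AVC at Q = 14 is $29 ≤ P, so revenue covers variable cost.
Profit = P·Q − TC = 169·14 − 531 = $1835.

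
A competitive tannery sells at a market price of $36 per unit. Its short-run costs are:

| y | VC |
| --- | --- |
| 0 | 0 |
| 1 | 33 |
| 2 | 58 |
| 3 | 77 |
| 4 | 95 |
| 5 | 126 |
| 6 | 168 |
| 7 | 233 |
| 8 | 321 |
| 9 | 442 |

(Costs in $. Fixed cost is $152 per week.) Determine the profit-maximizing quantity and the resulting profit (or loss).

Tabulate TR − TC: y=0: -152; y=1: -149; y=2: -138; y=3: -121; y=4: -103; y=5: -98; y=6: -104; y=7: -133; y=8: -185; y=9: -270.
Profit is maximized at y = 5. AVC there is 126/5 = $25.20 ≤ P, so producing beats shutting down (which would give -$152).

y = 5; profit = -$98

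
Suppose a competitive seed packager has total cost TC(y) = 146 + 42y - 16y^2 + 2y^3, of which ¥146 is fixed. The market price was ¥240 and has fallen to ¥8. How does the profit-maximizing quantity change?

Output falls from 9 to 0 (the firm shuts down)

MC = 42 - 32y + 6y^2; the shutdown threshold is min AVC = ¥10 (at y = 4).
With P = ¥240 above the shutdown price, P = MC gives y = 9.
At P = ¥8 < min AVC = ¥10, price no longer covers variable cost at any output, so the firm shuts down: y = 0.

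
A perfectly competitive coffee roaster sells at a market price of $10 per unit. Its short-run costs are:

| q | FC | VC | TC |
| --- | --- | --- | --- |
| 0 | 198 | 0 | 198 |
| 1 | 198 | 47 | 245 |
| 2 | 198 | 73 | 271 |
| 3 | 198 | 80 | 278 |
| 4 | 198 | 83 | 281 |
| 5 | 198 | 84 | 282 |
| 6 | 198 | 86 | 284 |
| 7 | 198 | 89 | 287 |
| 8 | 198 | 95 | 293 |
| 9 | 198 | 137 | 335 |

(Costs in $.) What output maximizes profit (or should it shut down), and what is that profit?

q = 0 (shut down); profit = -$198

Tabulate TR − TC: q=0: -198; q=1: -235; q=2: -251; q=3: -248; q=4: -241; q=5: -232; q=6: -224; q=7: -217; q=8: -213; q=9: -245.
Profit is highest at q = 0. Equivalently, the lowest AVC in the table is 95/8 ≈ $11.88 at q = 8, and P = $10 falls below it — price never covers variable cost, so the firm shuts down and loses only its fixed cost.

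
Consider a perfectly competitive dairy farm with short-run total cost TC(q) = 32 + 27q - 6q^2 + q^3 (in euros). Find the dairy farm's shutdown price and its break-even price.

Shutdown price = min AVC. AVC = 27 - 6q + q^2, with vertex at q = 3 and minimum €18.
ATC = 32/q + 27 - 6q + q^2. Setting dATC/dq = −32/q^2 − 6 + 2q = 0 gives q = 4 (since 2·4^3 − 6·4^2 = 32).
min ATC = 32/4 + 27 − 6·4 + 4^2 = €27. That is the break-even price.
Between these two prices the firm operates at a loss; above €27 it earns a profit.

Shutdown price = €18; break-even price = €27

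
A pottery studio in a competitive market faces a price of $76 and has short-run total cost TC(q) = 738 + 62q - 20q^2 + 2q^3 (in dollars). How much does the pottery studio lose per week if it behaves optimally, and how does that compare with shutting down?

AVC = 62 - 20q + 2q^2 has its minimum $12 at q = 5; price $76 clears that bar, so the firm operates.
MC = 62 - 40q + 6q^2. Setting P = MC and taking the root on the rising branch gives q* = 7.
TR = 76·7 = 532. TC = 738 + 140 = 878. Profit = 532 − 878 = -$346.
Shutting down would mean losing the fixed cost of $738, so operating at a loss of $346 is better by $392.

Profit = -$346 at q = 7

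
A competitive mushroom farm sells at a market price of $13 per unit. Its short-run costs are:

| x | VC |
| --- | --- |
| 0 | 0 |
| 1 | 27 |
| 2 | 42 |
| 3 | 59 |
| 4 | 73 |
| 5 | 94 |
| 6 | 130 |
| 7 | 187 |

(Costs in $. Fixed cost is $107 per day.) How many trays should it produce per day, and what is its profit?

x = 0 (shut down); profit = -$107

Profit at each row (π = 13x − TC): x=0: -107; x=1: -121; x=2: -123; x=3: -127; x=4: -128; x=5: -136; x=6: -159; x=7: -203.
Profit is highest at x = 0. Equivalently, the lowest AVC in the table is 73/4 ≈ $18.25 at x = 4, and P = $13 falls below it — price never covers variable cost, so the firm shuts down and loses only its fixed cost.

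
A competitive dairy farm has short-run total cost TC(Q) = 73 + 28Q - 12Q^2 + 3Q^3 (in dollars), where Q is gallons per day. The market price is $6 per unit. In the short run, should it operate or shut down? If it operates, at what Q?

From TC, MC = TC'(Q) = 28 - 24Q + 9Q^2 and AVC = VC/Q = 28 - 12Q + 3Q^2.
AVC hits its minimum where MC = AVC, at Q = 2, giving min AVC = 28 - 12·2 + 3·2^2 = $16.
Since P = $6 < min AVC = $16, price fails to cover variable cost at any output.
Best response: produce nothing and absorb the $73 fixed cost.

Shut down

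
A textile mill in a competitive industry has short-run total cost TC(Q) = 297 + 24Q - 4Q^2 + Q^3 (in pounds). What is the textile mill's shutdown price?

£20 per unit

Short-run supply begins at min AVC. From VC = 24Q - 4Q^2 + Q^3, AVC = 24 - 4Q + Q^2.
dAVC/dQ = -4 + 2Q = 0 gives Q = 2. min AVC = 24 - 4·2 + 2^2 = 20.
For P < £20 the firm produces nothing.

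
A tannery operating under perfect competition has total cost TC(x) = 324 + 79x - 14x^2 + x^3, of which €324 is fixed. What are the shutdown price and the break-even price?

Shutdown price = min AVC. AVC = 79 - 14x + x^2, with vertex at x = 7 and minimum €30.
ATC = 324/x + 79 - 14x + x^2. Setting dATC/dx = −324/x^2 − 14 + 2x = 0 gives x = 9 (since 2·9^3 − 14·9^2 = 324).
min ATC = 324/9 + 79 − 14·9 + 9^2 = €70. That is the break-even price.
For €30 ≤ P < €70 the firm produces at a loss; below €30 it shuts down.

Shutdown price = €30; break-even price = €70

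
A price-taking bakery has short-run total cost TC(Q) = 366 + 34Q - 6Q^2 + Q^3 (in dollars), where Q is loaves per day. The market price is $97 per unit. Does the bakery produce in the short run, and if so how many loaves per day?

Strip out fixed cost: VC = 34Q - 6Q^2 + Q^3. Then AVC = 34 - 6Q + Q^2 and MC = 34 - 12Q + 3Q^2.
The AVC parabola has its vertex at Q = 6/2 = 3, where AVC = 34 - 6·3 + 3^2 = $25.
Since P = $97 ≥ min AVC = $25, price covers variable cost and the firm should produce.
Set P = MC: 97 = 34 - 12Q + 3Q^2 → -63 - 12Q + 3Q^2 = 0. The roots are Q = -3 and Q = 7; the profit-maximizing output is on the rising part of MC, so Q* = 7.
Check: AVC at Q = 7 is $41 ≤ P, so revenue covers variable cost.
Profit = P·Q − TC = 97·7 − 653 = $26.

Produce at Q = 7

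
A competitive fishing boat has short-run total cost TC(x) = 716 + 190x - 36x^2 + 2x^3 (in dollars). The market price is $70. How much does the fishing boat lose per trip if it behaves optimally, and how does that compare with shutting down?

AVC = 190 - 36x + 2x^2; min AVC = $28 at x = 9. Since P = $70 ≥ min AVC, the firm produces.
With MC = 190 - 72x + 6x^2, P = MC on the upward-sloping part at x* = 10.
TR = 70·10 = 700. TC = 716 + 300 = 1016. Profit = 700 − 1016 = -$316.
Shutting down would mean losing the fixed cost of $716, so operating at a loss of $316 is better by $400.

Profit = -$316 at x = 10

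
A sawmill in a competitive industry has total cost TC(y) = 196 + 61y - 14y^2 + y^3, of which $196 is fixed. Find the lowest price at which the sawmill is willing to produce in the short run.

$12 per unit

Short-run supply begins at min AVC. From VC = 61y - 14y^2 + y^3, AVC = 61 - 14y + y^2.
dAVC/dy = -14 + 2y = 0 gives y = 7. min AVC = 61 - 14·7 + 7^2 = 12.
For P < $12 the firm produces nothing.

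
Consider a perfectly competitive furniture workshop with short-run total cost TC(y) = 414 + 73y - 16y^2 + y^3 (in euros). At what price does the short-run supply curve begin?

€9 per unit

The firm shuts down when price falls below the minimum of average variable cost. AVC = VC/y = 73 - 16y + y^2.
dAVC/dy = -16 + 2y = 0 gives y = 8. min AVC = 73 - 16·8 + 8^2 = 9.
For P < €9 the firm produces nothing.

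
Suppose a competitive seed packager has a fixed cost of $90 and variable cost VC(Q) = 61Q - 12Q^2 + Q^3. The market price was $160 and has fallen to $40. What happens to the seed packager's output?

AVC = 61 - 12Q + Q^2, minimized at Q = 6 where min AVC = $25. MC = 61 - 24Q + 3Q^2.
At P = $160 ≥ min AVC, set P = MC on the rising branch: Q = 11.
At P = $40 ≥ min AVC, set P = MC: Q = 7. The firm stays open but cuts output.

Output falls from 11 to 7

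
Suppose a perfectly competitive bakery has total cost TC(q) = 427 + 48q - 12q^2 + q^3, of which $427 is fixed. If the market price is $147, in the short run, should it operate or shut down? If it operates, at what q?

Variable cost is VC = 48q - 12q^2 + q^3, so AVC = VC/q = 48 - 12q + q^2 and MC = dTC/dq = 48 - 24q + 3q^2.
AVC is minimized where dAVC/dq = -12 + 2q = 0, at q = 6; min AVC = 48 - 12·6 + 6^2 = $12.
P = $147 exceeds min AVC = $12, so the firm stays open.
P = MC gives -99 - 24q + 3q^2 = 0, with roots -3 and 11. Take the larger (rising MC): q* = 11.
Check: AVC at q = 11 is $37 ≤ P, so revenue covers variable cost.
Profit = P·q − TC = 147·11 − 834 = $783.

Produce at q = 11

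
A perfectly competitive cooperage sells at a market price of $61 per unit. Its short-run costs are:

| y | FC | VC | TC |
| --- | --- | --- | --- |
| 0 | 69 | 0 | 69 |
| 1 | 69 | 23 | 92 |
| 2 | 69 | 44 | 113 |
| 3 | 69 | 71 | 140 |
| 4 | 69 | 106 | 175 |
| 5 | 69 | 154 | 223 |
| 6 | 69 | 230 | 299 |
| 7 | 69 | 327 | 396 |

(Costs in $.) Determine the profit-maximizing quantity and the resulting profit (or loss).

y = 5; profit = $82

Compute π = P·y − TC at each output: y=0: -69; y=1: -31; y=2: 9; y=3: 43; y=4: 69; y=5: 82; y=6: 67; y=7: 31.
Profit is maximized at y = 5. AVC there is 154/5 = $30.80 ≤ P, so producing beats shutting down (which would give -$69).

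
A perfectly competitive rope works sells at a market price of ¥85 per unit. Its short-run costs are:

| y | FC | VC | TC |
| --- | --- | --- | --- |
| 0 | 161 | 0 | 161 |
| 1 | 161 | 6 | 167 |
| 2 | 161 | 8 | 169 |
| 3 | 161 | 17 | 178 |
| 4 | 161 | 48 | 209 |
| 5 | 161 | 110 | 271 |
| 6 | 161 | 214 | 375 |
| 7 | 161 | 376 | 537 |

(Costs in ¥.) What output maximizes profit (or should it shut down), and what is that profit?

y = 5; profit = ¥154

Profit at each row (π = 85y − TC): y=0: -161; y=1: -82; y=2: 1; y=3: 77; y=4: 131; y=5: 154; y=6: 135; y=7: 58.
Profit is maximized at y = 5. AVC there is 110/5 = ¥22 ≤ P, so producing beats shutting down (which would give -¥161).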